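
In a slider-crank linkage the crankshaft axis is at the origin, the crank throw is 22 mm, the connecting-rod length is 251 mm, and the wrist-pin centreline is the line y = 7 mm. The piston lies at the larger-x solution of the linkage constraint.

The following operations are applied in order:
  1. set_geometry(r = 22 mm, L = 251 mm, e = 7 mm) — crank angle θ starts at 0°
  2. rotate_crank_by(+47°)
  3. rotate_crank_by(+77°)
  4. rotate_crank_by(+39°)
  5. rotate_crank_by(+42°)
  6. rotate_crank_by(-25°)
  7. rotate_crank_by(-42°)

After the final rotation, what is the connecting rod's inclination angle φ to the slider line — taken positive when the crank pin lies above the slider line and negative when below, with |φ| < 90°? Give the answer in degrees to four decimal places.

1.7627

set_geometry: r = 22 mm, L = 251 mm, e = 7 mm; θ ← 0°
rotate_crank_by(+47°): θ ← 0° +47° = 47°
rotate_crank_by(+77°): θ ← 47° +77° = 124°
rotate_crank_by(+39°): θ ← 124° +39° = 163°
rotate_crank_by(+42°): θ ← 163° +42° = 205°
rotate_crank_by(-25°): θ ← 205° -25° = 180°
rotate_crank_by(-42°): θ ← 180° -42° = 138°
crank pin P = (r cos θ, r sin θ) = (-16.349186, 14.720873)
h = r sin θ − e = 14.720873 − 7 = 7.720873
sin φ = h / L = 7.720873 / 251 = 0.03076045
φ = arcsin(0.03076045) = 1.762722°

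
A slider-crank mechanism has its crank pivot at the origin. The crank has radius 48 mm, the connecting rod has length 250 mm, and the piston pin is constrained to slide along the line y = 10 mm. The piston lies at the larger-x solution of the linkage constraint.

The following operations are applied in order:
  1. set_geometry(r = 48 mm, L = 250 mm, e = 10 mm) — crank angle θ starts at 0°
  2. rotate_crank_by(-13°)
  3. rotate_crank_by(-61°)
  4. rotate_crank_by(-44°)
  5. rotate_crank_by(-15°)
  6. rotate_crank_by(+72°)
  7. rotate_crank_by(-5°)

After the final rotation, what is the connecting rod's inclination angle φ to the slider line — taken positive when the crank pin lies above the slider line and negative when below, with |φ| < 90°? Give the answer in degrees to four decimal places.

set_geometry: r = 48 mm, L = 250 mm, e = 10 mm; θ ← 0°
rotate_crank_by(-13°): θ ← 0° -13° = -13°
rotate_crank_by(-61°): θ ← -13° -61° = -74°
rotate_crank_by(-44°): θ ← -74° -44° = -118°
rotate_crank_by(-15°): θ ← -118° -15° = -133°
rotate_crank_by(+72°): θ ← -133° +72° = -61°
rotate_crank_by(-5°): θ ← -61° -5° = -66°
crank pin P = (r cos θ, r sin θ) = (19.523359, -43.850182)
h = r sin θ − e = -43.850182 − 10 = -53.850182
sin φ = h / L = -53.850182 / 250 = -0.21540073
φ = arcsin(-0.21540073) = -12.439038°

-12.4390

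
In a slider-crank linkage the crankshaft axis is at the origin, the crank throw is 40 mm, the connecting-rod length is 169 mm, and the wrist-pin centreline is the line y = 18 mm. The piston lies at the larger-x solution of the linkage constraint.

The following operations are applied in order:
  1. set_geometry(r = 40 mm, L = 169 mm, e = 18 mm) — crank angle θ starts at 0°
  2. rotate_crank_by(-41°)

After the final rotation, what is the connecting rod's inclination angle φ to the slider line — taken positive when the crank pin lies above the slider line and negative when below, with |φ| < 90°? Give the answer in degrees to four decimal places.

-15.1762

set_geometry: r = 40 mm, L = 169 mm, e = 18 mm; θ ← 0°
rotate_crank_by(-41°): θ ← 0° -41° = -41°
crank pin P = (r cos θ, r sin θ) = (30.188383, -26.242361)
h = r sin θ − e = -26.242361 − 18 = -44.242361
sin φ = h / L = -44.242361 / 169 = -0.26178912
φ = arcsin(-0.26178912) = -15.176249°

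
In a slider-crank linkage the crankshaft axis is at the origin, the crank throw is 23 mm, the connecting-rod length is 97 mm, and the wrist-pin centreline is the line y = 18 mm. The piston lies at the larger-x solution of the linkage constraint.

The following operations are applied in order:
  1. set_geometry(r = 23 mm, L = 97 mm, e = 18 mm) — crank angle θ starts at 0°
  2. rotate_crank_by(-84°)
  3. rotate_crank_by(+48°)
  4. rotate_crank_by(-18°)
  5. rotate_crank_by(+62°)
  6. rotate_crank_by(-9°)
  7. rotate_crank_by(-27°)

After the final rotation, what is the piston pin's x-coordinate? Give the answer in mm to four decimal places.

112.9344

set_geometry: r = 23 mm, L = 97 mm, e = 18 mm; θ ← 0°
rotate_crank_by(-84°): θ ← 0° -84° = -84°
rotate_crank_by(+48°): θ ← -84° +48° = -36°
rotate_crank_by(-18°): θ ← -36° -18° = -54°
rotate_crank_by(+62°): θ ← -54° +62° = 8°
rotate_crank_by(-9°): θ ← 8° -9° = -1°
rotate_crank_by(-27°): θ ← -1° -27° = -28°
crank pin P = (r cos θ, r sin θ) = (20.307795, -10.797846)
h = r sin θ − e = -10.797846 − 18 = -28.797846
x = r cos θ + √(L² − h²) = 20.307795 + √(9409.0 − 829.3159) = 20.307795 + 92.626584 = 112.934379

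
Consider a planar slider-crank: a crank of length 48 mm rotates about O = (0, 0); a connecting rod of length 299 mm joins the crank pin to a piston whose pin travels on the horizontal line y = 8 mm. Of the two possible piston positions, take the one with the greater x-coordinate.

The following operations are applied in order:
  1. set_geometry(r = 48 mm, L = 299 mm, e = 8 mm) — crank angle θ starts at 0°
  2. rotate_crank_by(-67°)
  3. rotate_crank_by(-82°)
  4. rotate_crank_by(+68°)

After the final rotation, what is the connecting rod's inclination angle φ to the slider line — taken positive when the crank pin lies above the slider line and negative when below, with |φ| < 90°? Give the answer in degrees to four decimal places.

set_geometry: r = 48 mm, L = 299 mm, e = 8 mm; θ ← 0°
rotate_crank_by(-67°): θ ← 0° -67° = -67°
rotate_crank_by(-82°): θ ← -67° -82° = -149°
rotate_crank_by(+68°): θ ← -149° +68° = -81°
crank pin P = (r cos θ, r sin θ) = (7.508854, -47.409040)
h = r sin θ − e = -47.409040 − 8 = -55.409040
sin φ = h / L = -55.409040 / 299 = -0.18531452
φ = arcsin(-0.18531452) = -10.679470°

-10.6795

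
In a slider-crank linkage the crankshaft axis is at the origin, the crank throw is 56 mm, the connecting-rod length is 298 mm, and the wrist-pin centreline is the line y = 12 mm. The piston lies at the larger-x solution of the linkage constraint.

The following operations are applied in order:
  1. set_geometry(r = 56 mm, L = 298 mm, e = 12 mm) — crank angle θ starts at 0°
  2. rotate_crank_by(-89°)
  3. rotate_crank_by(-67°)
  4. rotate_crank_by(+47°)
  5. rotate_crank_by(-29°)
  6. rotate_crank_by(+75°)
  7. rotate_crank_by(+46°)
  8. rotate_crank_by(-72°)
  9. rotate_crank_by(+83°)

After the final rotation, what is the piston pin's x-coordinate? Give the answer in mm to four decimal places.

set_geometry: r = 56 mm, L = 298 mm, e = 12 mm; θ ← 0°
rotate_crank_by(-89°): θ ← 0° -89° = -89°
rotate_crank_by(-67°): θ ← -89° -67° = -156°
rotate_crank_by(+47°): θ ← -156° +47° = -109°
rotate_crank_by(-29°): θ ← -109° -29° = -138°
rotate_crank_by(+75°): θ ← -138° +75° = -63°
rotate_crank_by(+46°): θ ← -63° +46° = -17°
rotate_crank_by(-72°): θ ← -17° -72° = -89°
rotate_crank_by(+83°): θ ← -89° +83° = -6°
crank pin P = (r cos θ, r sin θ) = (55.693226, -5.853594)
h = r sin θ − e = -5.853594 − 12 = -17.853594
x = r cos θ + √(L² − h²) = 55.693226 + √(88804.0 − 318.7508) = 55.693226 + 297.464702 = 353.157929

353.1579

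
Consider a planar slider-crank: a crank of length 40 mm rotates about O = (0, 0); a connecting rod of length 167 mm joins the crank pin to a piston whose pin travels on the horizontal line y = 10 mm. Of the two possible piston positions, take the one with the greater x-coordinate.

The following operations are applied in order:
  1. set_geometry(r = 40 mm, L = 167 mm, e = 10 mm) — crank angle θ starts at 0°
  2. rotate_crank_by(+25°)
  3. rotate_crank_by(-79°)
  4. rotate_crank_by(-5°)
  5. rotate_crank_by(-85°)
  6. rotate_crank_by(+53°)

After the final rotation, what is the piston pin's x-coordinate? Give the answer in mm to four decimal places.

158.6431

set_geometry: r = 40 mm, L = 167 mm, e = 10 mm; θ ← 0°
rotate_crank_by(+25°): θ ← 0° +25° = 25°
rotate_crank_by(-79°): θ ← 25° -79° = -54°
rotate_crank_by(-5°): θ ← -54° -5° = -59°
rotate_crank_by(-85°): θ ← -59° -85° = -144°
rotate_crank_by(+53°): θ ← -144° +53° = -91°
crank pin P = (r cos θ, r sin θ) = (-0.698096, -39.993908)
h = r sin θ − e = -39.993908 − 10 = -49.993908
x = r cos θ + √(L² − h²) = -0.698096 + √(27889.0 − 2499.3908) = -0.698096 + 159.341172 = 158.643076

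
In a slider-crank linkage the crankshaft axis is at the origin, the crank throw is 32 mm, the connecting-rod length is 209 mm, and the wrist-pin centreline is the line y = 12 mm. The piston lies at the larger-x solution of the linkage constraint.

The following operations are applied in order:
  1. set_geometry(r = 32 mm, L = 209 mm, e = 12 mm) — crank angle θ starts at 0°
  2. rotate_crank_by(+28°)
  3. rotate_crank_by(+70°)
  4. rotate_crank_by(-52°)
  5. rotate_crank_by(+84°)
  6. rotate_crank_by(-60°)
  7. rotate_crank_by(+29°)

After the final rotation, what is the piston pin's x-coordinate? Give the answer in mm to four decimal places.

203.0725

set_geometry: r = 32 mm, L = 209 mm, e = 12 mm; θ ← 0°
rotate_crank_by(+28°): θ ← 0° +28° = 28°
rotate_crank_by(+70°): θ ← 28° +70° = 98°
rotate_crank_by(-52°): θ ← 98° -52° = 46°
rotate_crank_by(+84°): θ ← 46° +84° = 130°
rotate_crank_by(-60°): θ ← 130° -60° = 70°
rotate_crank_by(+29°): θ ← 70° +29° = 99°
crank pin P = (r cos θ, r sin θ) = (-5.005903, 31.606027)
h = r sin θ − e = 31.606027 − 12 = 19.606027
x = r cos θ + √(L² − h²) = -5.005903 + √(43681.0 − 384.3963) = -5.005903 + 208.078360 = 203.072457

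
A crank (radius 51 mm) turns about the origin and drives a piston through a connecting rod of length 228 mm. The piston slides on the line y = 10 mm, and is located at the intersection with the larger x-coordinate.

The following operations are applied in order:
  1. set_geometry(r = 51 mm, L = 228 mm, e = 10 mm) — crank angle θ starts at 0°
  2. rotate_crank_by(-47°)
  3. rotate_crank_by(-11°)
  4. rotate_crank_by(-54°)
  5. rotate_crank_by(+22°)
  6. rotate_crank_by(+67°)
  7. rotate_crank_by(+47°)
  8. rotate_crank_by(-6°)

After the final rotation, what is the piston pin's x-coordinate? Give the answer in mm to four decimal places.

276.4311

set_geometry: r = 51 mm, L = 228 mm, e = 10 mm; θ ← 0°
rotate_crank_by(-47°): θ ← 0° -47° = -47°
rotate_crank_by(-11°): θ ← -47° -11° = -58°
rotate_crank_by(-54°): θ ← -58° -54° = -112°
rotate_crank_by(+22°): θ ← -112° +22° = -90°
rotate_crank_by(+67°): θ ← -90° +67° = -23°
rotate_crank_by(+47°): θ ← -23° +47° = 24°
rotate_crank_by(-6°): θ ← 24° -6° = 18°
crank pin P = (r cos θ, r sin θ) = (48.503882, 15.759867)
h = r sin θ − e = 15.759867 − 10 = 5.759867
x = r cos θ + √(L² − h²) = 48.503882 + √(51984.0 − 33.1761) = 48.503882 + 227.927234 = 276.431116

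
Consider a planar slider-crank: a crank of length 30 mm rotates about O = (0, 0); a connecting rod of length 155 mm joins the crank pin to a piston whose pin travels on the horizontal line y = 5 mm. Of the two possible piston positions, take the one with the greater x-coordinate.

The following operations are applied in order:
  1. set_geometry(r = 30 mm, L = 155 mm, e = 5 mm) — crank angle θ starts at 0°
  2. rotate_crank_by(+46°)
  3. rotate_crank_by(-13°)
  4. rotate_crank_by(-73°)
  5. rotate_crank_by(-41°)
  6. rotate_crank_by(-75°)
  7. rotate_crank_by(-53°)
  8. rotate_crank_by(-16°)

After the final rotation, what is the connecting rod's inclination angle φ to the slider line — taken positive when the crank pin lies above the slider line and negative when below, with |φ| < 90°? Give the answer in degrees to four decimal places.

set_geometry: r = 30 mm, L = 155 mm, e = 5 mm; θ ← 0°
rotate_crank_by(+46°): θ ← 0° +46° = 46°
rotate_crank_by(-13°): θ ← 46° -13° = 33°
rotate_crank_by(-73°): θ ← 33° -73° = -40°
rotate_crank_by(-41°): θ ← -40° -41° = -81°
rotate_crank_by(-75°): θ ← -81° -75° = -156°
rotate_crank_by(-53°): θ ← -156° -53° = -209°
rotate_crank_by(-16°): θ ← -209° -16° = -225°
crank pin P = (r cos θ, r sin θ) = (-21.213203, 21.213203)
h = r sin θ − e = 21.213203 − 5 = 16.213203
sin φ = h / L = 16.213203 / 155 = 0.10460131
φ = arcsin(0.10460131) = 6.004197°

6.0042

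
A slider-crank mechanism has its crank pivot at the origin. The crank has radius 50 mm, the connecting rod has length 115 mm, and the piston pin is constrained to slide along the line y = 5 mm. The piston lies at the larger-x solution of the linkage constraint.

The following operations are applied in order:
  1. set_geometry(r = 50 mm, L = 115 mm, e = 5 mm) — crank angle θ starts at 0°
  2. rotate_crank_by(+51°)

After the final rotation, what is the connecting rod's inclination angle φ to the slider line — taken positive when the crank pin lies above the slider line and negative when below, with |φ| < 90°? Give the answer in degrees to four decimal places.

17.1222

set_geometry: r = 50 mm, L = 115 mm, e = 5 mm; θ ← 0°
rotate_crank_by(+51°): θ ← 0° +51° = 51°
crank pin P = (r cos θ, r sin θ) = (31.466020, 38.857298)
h = r sin θ − e = 38.857298 − 5 = 33.857298
sin φ = h / L = 33.857298 / 115 = 0.29441129
φ = arcsin(0.29441129) = 17.122239°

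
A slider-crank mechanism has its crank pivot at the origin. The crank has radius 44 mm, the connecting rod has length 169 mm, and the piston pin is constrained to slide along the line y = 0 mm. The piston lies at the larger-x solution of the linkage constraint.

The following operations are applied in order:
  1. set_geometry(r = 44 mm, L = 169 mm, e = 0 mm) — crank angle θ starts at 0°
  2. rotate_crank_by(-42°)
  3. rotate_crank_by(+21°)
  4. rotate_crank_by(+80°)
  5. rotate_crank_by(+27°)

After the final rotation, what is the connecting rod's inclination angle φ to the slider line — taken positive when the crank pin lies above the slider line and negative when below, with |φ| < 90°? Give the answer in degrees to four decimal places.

15.0535

set_geometry: r = 44 mm, L = 169 mm, e = 0 mm; θ ← 0°
rotate_crank_by(-42°): θ ← 0° -42° = -42°
rotate_crank_by(+21°): θ ← -42° +21° = -21°
rotate_crank_by(+80°): θ ← -21° +80° = 59°
rotate_crank_by(+27°): θ ← 59° +27° = 86°
crank pin P = (r cos θ, r sin θ) = (3.069285, 43.892818)
h = r sin θ − e = 43.892818 − 0 = 43.892818
sin φ = h / L = 43.892818 / 169 = 0.25972082
φ = arcsin(0.25972082) = 15.053497°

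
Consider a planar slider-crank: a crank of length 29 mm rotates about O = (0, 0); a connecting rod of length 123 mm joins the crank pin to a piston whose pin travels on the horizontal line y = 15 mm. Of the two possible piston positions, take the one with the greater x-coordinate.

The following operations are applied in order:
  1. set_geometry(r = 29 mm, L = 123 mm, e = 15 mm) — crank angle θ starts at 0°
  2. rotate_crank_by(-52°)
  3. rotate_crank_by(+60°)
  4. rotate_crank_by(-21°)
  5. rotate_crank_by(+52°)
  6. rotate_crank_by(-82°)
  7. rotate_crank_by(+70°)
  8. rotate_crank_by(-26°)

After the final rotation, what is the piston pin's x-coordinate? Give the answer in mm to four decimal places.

151.1386

set_geometry: r = 29 mm, L = 123 mm, e = 15 mm; θ ← 0°
rotate_crank_by(-52°): θ ← 0° -52° = -52°
rotate_crank_by(+60°): θ ← -52° +60° = 8°
rotate_crank_by(-21°): θ ← 8° -21° = -13°
rotate_crank_by(+52°): θ ← -13° +52° = 39°
rotate_crank_by(-82°): θ ← 39° -82° = -43°
rotate_crank_by(+70°): θ ← -43° +70° = 27°
rotate_crank_by(-26°): θ ← 27° -26° = 1°
crank pin P = (r cos θ, r sin θ) = (28.995583, 0.506120)
h = r sin θ − e = 0.506120 − 15 = -14.493880
x = r cos θ + √(L² − h²) = 28.995583 + √(15129.0 − 210.0726) = 28.995583 + 122.143061 = 151.138645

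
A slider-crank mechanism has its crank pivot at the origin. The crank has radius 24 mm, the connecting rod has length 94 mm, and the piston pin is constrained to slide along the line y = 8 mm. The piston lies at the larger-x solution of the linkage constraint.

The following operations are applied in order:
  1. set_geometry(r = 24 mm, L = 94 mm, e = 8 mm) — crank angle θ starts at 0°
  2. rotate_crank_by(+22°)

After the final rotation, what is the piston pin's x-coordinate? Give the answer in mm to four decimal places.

set_geometry: r = 24 mm, L = 94 mm, e = 8 mm; θ ← 0°
rotate_crank_by(+22°): θ ← 0° +22° = 22°
crank pin P = (r cos θ, r sin θ) = (22.252413, 8.990558)
h = r sin θ − e = 8.990558 − 8 = 0.990558
x = r cos θ + √(L² − h²) = 22.252413 + √(8836.0 − 0.9812) = 22.252413 + 93.994781 = 116.247193

116.2472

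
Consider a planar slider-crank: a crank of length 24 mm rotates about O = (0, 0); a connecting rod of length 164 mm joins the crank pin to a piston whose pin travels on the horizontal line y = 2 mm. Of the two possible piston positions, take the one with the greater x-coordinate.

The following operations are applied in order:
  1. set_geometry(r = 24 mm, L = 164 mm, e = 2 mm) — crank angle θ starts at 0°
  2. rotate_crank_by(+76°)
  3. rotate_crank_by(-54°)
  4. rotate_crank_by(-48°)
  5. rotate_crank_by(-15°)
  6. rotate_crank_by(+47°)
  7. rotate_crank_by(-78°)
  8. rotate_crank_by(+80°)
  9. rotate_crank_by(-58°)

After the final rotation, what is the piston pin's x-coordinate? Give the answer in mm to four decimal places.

178.1550

set_geometry: r = 24 mm, L = 164 mm, e = 2 mm; θ ← 0°
rotate_crank_by(+76°): θ ← 0° +76° = 76°
rotate_crank_by(-54°): θ ← 76° -54° = 22°
rotate_crank_by(-48°): θ ← 22° -48° = -26°
rotate_crank_by(-15°): θ ← -26° -15° = -41°
rotate_crank_by(+47°): θ ← -41° +47° = 6°
rotate_crank_by(-78°): θ ← 6° -78° = -72°
rotate_crank_by(+80°): θ ← -72° +80° = 8°
rotate_crank_by(-58°): θ ← 8° -58° = -50°
crank pin P = (r cos θ, r sin θ) = (15.426903, -18.385067)
h = r sin θ − e = -18.385067 − 2 = -20.385067
x = r cos θ + √(L² − h²) = 15.426903 + √(26896.0 − 415.5509) = 15.426903 + 162.728145 = 178.155047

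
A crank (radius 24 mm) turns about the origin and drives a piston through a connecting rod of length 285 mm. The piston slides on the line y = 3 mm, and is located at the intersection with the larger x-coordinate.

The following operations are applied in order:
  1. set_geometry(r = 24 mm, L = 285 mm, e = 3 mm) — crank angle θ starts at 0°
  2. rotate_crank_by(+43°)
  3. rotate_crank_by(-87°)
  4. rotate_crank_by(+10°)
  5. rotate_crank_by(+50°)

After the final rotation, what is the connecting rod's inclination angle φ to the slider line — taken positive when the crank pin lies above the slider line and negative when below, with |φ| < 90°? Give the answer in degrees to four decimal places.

set_geometry: r = 24 mm, L = 285 mm, e = 3 mm; θ ← 0°
rotate_crank_by(+43°): θ ← 0° +43° = 43°
rotate_crank_by(-87°): θ ← 43° -87° = -44°
rotate_crank_by(+10°): θ ← -44° +10° = -34°
rotate_crank_by(+50°): θ ← -34° +50° = 16°
crank pin P = (r cos θ, r sin θ) = (23.070281, 6.615297)
h = r sin θ − e = 6.615297 − 3 = 3.615297
sin φ = h / L = 3.615297 / 285 = 0.01268525
φ = arcsin(0.01268525) = 0.726831°

0.7268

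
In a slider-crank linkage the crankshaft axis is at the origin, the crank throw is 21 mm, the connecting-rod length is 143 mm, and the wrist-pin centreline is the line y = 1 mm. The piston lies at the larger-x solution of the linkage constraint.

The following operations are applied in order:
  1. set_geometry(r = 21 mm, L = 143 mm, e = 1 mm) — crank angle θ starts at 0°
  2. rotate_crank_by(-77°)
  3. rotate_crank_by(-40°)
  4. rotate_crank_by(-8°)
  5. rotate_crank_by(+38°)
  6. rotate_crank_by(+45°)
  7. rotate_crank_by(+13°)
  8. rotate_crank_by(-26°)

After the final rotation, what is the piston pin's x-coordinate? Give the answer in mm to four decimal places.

153.8819

set_geometry: r = 21 mm, L = 143 mm, e = 1 mm; θ ← 0°
rotate_crank_by(-77°): θ ← 0° -77° = -77°
rotate_crank_by(-40°): θ ← -77° -40° = -117°
rotate_crank_by(-8°): θ ← -117° -8° = -125°
rotate_crank_by(+38°): θ ← -125° +38° = -87°
rotate_crank_by(+45°): θ ← -87° +45° = -42°
rotate_crank_by(+13°): θ ← -42° +13° = -29°
rotate_crank_by(-26°): θ ← -29° -26° = -55°
crank pin P = (r cos θ, r sin θ) = (12.045105, -17.202193)
h = r sin θ − e = -17.202193 − 1 = -18.202193
x = r cos θ + √(L² − h²) = 12.045105 + √(20449.0 − 331.3198) = 12.045105 + 141.836808 = 153.881913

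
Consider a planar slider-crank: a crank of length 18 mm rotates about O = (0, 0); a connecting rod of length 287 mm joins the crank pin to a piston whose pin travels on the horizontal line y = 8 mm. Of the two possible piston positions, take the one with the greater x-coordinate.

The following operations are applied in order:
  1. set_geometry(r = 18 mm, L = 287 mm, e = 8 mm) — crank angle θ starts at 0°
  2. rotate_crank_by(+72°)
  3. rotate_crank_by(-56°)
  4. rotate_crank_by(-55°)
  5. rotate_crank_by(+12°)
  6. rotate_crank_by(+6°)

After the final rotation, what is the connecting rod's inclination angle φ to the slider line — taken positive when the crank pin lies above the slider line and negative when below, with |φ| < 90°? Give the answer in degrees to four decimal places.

set_geometry: r = 18 mm, L = 287 mm, e = 8 mm; θ ← 0°
rotate_crank_by(+72°): θ ← 0° +72° = 72°
rotate_crank_by(-56°): θ ← 72° -56° = 16°
rotate_crank_by(-55°): θ ← 16° -55° = -39°
rotate_crank_by(+12°): θ ← -39° +12° = -27°
rotate_crank_by(+6°): θ ← -27° +6° = -21°
crank pin P = (r cos θ, r sin θ) = (16.804448, -6.450623)
h = r sin θ − e = -6.450623 − 8 = -14.450623
sin φ = h / L = -14.450623 / 287 = -0.05035060
φ = arcsin(-0.05035060) = -2.886097°

-2.8861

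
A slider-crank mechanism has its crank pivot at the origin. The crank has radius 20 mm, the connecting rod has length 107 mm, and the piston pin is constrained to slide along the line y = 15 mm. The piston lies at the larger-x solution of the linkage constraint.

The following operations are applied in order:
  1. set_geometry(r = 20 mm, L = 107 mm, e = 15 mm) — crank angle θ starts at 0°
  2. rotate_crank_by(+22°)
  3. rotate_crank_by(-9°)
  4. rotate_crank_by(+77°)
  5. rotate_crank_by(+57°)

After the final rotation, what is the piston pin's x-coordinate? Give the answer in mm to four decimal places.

90.1477

set_geometry: r = 20 mm, L = 107 mm, e = 15 mm; θ ← 0°
rotate_crank_by(+22°): θ ← 0° +22° = 22°
rotate_crank_by(-9°): θ ← 22° -9° = 13°
rotate_crank_by(+77°): θ ← 13° +77° = 90°
rotate_crank_by(+57°): θ ← 90° +57° = 147°
crank pin P = (r cos θ, r sin θ) = (-16.773411, 10.892781)
h = r sin θ − e = 10.892781 − 15 = -4.107219
x = r cos θ + √(L² − h²) = -16.773411 + √(11449.0 − 16.8693) = -16.773411 + 106.921143 = 90.147731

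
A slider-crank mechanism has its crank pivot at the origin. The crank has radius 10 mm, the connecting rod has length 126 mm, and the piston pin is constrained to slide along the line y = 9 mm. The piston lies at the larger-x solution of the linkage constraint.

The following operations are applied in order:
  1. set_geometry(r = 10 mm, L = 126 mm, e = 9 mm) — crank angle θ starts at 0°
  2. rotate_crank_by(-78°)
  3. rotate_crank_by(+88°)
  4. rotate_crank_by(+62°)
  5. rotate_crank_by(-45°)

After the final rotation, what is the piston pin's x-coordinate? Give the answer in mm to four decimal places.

set_geometry: r = 10 mm, L = 126 mm, e = 9 mm; θ ← 0°
rotate_crank_by(-78°): θ ← 0° -78° = -78°
rotate_crank_by(+88°): θ ← -78° +88° = 10°
rotate_crank_by(+62°): θ ← 10° +62° = 72°
rotate_crank_by(-45°): θ ← 72° -45° = 27°
crank pin P = (r cos θ, r sin θ) = (8.910065, 4.539905)
h = r sin θ − e = 4.539905 − 9 = -4.460095
x = r cos θ + √(L² − h²) = 8.910065 + √(15876.0 − 19.8924) = 8.910065 + 125.921037 = 134.831102

134.8311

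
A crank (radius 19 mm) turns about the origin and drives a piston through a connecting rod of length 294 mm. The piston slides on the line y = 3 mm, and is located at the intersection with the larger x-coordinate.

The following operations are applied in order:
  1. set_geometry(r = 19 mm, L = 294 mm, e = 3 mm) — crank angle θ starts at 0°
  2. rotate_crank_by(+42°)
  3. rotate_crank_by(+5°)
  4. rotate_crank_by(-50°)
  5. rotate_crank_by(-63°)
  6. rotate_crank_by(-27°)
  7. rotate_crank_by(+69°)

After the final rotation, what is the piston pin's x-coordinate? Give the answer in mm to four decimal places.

set_geometry: r = 19 mm, L = 294 mm, e = 3 mm; θ ← 0°
rotate_crank_by(+42°): θ ← 0° +42° = 42°
rotate_crank_by(+5°): θ ← 42° +5° = 47°
rotate_crank_by(-50°): θ ← 47° -50° = -3°
rotate_crank_by(-63°): θ ← -3° -63° = -66°
rotate_crank_by(-27°): θ ← -66° -27° = -93°
rotate_crank_by(+69°): θ ← -93° +69° = -24°
crank pin P = (r cos θ, r sin θ) = (17.357364, -7.727996)
h = r sin θ − e = -7.727996 − 3 = -10.727996
x = r cos θ + √(L² − h²) = 17.357364 + √(86436.0 − 115.0899) = 17.357364 + 293.804204 = 311.161567

311.1616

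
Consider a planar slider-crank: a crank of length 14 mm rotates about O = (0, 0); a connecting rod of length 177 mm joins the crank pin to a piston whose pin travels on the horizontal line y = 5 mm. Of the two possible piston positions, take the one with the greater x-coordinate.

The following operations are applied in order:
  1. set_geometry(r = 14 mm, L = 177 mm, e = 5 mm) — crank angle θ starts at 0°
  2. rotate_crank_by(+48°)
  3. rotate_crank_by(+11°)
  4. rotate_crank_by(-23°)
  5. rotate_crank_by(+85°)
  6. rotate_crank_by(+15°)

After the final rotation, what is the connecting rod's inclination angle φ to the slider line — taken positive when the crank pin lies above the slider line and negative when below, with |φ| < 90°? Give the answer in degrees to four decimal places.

1.5298

set_geometry: r = 14 mm, L = 177 mm, e = 5 mm; θ ← 0°
rotate_crank_by(+48°): θ ← 0° +48° = 48°
rotate_crank_by(+11°): θ ← 48° +11° = 59°
rotate_crank_by(-23°): θ ← 59° -23° = 36°
rotate_crank_by(+85°): θ ← 36° +85° = 121°
rotate_crank_by(+15°): θ ← 121° +15° = 136°
crank pin P = (r cos θ, r sin θ) = (-10.070757, 9.725217)
h = r sin θ − e = 9.725217 − 5 = 4.725217
sin φ = h / L = 4.725217 / 177 = 0.02669614
φ = arcsin(0.02669614) = 1.529758°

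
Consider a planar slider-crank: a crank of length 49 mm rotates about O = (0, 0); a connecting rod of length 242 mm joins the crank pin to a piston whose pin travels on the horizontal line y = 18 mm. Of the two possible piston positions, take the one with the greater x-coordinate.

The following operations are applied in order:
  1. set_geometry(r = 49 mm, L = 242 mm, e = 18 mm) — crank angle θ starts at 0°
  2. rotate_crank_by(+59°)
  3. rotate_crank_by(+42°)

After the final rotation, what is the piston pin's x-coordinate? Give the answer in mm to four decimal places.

230.7712

set_geometry: r = 49 mm, L = 242 mm, e = 18 mm; θ ← 0°
rotate_crank_by(+59°): θ ← 0° +59° = 59°
rotate_crank_by(+42°): θ ← 59° +42° = 101°
crank pin P = (r cos θ, r sin θ) = (-9.349641, 48.099732)
h = r sin θ − e = 48.099732 − 18 = 30.099732
x = r cos θ + √(L² − h²) = -9.349641 + √(58564.0 − 905.9939) = -9.349641 + 240.120816 = 230.771175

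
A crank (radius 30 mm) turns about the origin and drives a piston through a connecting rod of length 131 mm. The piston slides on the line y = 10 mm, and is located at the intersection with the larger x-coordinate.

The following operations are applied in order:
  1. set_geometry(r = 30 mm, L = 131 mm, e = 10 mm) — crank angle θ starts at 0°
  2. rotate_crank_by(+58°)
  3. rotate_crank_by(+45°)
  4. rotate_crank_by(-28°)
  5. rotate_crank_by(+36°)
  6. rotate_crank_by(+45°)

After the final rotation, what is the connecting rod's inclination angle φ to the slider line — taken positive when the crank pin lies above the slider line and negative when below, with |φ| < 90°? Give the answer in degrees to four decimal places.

set_geometry: r = 30 mm, L = 131 mm, e = 10 mm; θ ← 0°
rotate_crank_by(+58°): θ ← 0° +58° = 58°
rotate_crank_by(+45°): θ ← 58° +45° = 103°
rotate_crank_by(-28°): θ ← 103° -28° = 75°
rotate_crank_by(+36°): θ ← 75° +36° = 111°
rotate_crank_by(+45°): θ ← 111° +45° = 156°
crank pin P = (r cos θ, r sin θ) = (-27.406364, 12.202099)
h = r sin θ − e = 12.202099 − 10 = 2.202099
sin φ = h / L = 2.202099 / 131 = 0.01680992
φ = arcsin(0.01680992) = 0.963183°

0.9632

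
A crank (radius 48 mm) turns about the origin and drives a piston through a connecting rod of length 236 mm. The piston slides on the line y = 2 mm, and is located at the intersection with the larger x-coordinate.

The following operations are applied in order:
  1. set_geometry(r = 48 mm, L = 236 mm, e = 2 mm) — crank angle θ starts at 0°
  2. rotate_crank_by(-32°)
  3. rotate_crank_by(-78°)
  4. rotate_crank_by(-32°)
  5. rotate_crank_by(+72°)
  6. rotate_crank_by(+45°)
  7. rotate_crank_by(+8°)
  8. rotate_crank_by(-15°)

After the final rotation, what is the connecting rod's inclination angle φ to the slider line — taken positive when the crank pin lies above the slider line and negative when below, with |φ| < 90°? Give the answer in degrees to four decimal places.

-6.6760

set_geometry: r = 48 mm, L = 236 mm, e = 2 mm; θ ← 0°
rotate_crank_by(-32°): θ ← 0° -32° = -32°
rotate_crank_by(-78°): θ ← -32° -78° = -110°
rotate_crank_by(-32°): θ ← -110° -32° = -142°
rotate_crank_by(+72°): θ ← -142° +72° = -70°
rotate_crank_by(+45°): θ ← -70° +45° = -25°
rotate_crank_by(+8°): θ ← -25° +8° = -17°
rotate_crank_by(-15°): θ ← -17° -15° = -32°
crank pin P = (r cos θ, r sin θ) = (40.706309, -25.436125)
h = r sin θ − e = -25.436125 − 2 = -27.436125
sin φ = h / L = -27.436125 / 236 = -0.11625477
φ = arcsin(-0.11625477) = -6.676003°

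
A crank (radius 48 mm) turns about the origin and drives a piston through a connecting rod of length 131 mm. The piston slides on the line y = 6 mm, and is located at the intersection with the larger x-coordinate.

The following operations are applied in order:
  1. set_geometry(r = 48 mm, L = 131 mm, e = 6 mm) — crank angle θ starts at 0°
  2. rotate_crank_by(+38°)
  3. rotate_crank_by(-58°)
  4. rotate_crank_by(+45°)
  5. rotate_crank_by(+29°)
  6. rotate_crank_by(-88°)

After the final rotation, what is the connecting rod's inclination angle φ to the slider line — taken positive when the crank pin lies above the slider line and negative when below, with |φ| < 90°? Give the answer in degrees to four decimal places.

-14.5187

set_geometry: r = 48 mm, L = 131 mm, e = 6 mm; θ ← 0°
rotate_crank_by(+38°): θ ← 0° +38° = 38°
rotate_crank_by(-58°): θ ← 38° -58° = -20°
rotate_crank_by(+45°): θ ← -20° +45° = 25°
rotate_crank_by(+29°): θ ← 25° +29° = 54°
rotate_crank_by(-88°): θ ← 54° -88° = -34°
crank pin P = (r cos θ, r sin θ) = (39.793803, -26.841259)
h = r sin θ − e = -26.841259 − 6 = -32.841259
sin φ = h / L = -32.841259 / 131 = -0.25069664
φ = arcsin(-0.25069664) = -14.518739°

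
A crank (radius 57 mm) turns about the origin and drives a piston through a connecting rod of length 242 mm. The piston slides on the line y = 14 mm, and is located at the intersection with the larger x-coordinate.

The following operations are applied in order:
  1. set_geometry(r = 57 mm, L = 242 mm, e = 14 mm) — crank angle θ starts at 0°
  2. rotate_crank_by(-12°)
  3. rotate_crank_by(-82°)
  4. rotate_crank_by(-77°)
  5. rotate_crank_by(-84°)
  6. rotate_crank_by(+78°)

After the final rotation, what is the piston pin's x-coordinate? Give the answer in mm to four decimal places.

184.4815

set_geometry: r = 57 mm, L = 242 mm, e = 14 mm; θ ← 0°
rotate_crank_by(-12°): θ ← 0° -12° = -12°
rotate_crank_by(-82°): θ ← -12° -82° = -94°
rotate_crank_by(-77°): θ ← -94° -77° = -171°
rotate_crank_by(-84°): θ ← -171° -84° = -255°
rotate_crank_by(+78°): θ ← -255° +78° = -177°
crank pin P = (r cos θ, r sin θ) = (-56.921883, -2.983150)
h = r sin θ − e = -2.983150 − 14 = -16.983150
x = r cos θ + √(L² − h²) = -56.921883 + √(58564.0 − 288.4274) = -56.921883 + 241.403340 = 184.481457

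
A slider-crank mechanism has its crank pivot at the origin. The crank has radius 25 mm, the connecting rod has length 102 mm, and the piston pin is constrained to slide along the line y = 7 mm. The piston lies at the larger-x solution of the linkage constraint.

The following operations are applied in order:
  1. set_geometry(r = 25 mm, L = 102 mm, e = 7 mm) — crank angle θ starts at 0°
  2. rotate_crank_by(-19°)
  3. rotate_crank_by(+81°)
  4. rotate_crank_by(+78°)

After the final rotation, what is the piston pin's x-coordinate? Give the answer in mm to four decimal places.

82.4449

set_geometry: r = 25 mm, L = 102 mm, e = 7 mm; θ ← 0°
rotate_crank_by(-19°): θ ← 0° -19° = -19°
rotate_crank_by(+81°): θ ← -19° +81° = 62°
rotate_crank_by(+78°): θ ← 62° +78° = 140°
crank pin P = (r cos θ, r sin θ) = (-19.151111, 16.069690)
h = r sin θ − e = 16.069690 − 7 = 9.069690
x = r cos θ + √(L² − h²) = -19.151111 + √(10404.0 − 82.2593) = -19.151111 + 101.595968 = 82.444857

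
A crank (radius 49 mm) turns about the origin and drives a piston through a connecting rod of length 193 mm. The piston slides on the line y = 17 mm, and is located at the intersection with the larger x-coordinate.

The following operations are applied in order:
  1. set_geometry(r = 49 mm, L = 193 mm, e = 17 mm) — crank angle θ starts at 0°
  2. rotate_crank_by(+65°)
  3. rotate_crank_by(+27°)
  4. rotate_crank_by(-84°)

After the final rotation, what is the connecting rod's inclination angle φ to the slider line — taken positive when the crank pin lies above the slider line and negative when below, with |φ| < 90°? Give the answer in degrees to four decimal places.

set_geometry: r = 49 mm, L = 193 mm, e = 17 mm; θ ← 0°
rotate_crank_by(+65°): θ ← 0° +65° = 65°
rotate_crank_by(+27°): θ ← 65° +27° = 92°
rotate_crank_by(-84°): θ ← 92° -84° = 8°
crank pin P = (r cos θ, r sin θ) = (48.523135, 6.819482)
h = r sin θ − e = 6.819482 − 17 = -10.180518
sin φ = h / L = -10.180518 / 193 = -0.05274880
φ = arcsin(-0.05274880) = -3.023687°

-3.0237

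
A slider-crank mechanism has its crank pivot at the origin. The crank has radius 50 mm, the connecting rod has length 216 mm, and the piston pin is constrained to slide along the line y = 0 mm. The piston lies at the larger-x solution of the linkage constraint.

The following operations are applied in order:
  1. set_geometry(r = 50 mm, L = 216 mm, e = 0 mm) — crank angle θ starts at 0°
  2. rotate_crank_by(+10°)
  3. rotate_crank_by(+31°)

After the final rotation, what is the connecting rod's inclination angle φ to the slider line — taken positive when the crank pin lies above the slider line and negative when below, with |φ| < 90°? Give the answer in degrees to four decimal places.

8.7351

set_geometry: r = 50 mm, L = 216 mm, e = 0 mm; θ ← 0°
rotate_crank_by(+10°): θ ← 0° +10° = 10°
rotate_crank_by(+31°): θ ← 10° +31° = 41°
crank pin P = (r cos θ, r sin θ) = (37.735479, 32.802951)
h = r sin θ − e = 32.802951 − 0 = 32.802951
sin φ = h / L = 32.802951 / 216 = 0.15186552
φ = arcsin(0.15186552) = 8.735051°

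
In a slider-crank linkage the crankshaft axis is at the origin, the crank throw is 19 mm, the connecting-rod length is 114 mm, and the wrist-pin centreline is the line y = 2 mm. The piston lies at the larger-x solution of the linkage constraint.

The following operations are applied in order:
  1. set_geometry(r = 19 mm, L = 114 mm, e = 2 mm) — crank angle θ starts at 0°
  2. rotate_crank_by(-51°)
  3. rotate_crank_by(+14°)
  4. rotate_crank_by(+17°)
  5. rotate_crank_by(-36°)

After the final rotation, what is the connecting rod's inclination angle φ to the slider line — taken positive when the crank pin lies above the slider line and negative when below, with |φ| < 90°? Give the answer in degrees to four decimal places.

set_geometry: r = 19 mm, L = 114 mm, e = 2 mm; θ ← 0°
rotate_crank_by(-51°): θ ← 0° -51° = -51°
rotate_crank_by(+14°): θ ← -51° +14° = -37°
rotate_crank_by(+17°): θ ← -37° +17° = -20°
rotate_crank_by(-36°): θ ← -20° -36° = -56°
crank pin P = (r cos θ, r sin θ) = (10.624665, -15.751714)
h = r sin θ − e = -15.751714 − 2 = -17.751714
sin φ = h / L = -17.751714 / 114 = -0.15571679
φ = arcsin(-0.15571679) = -8.958370°

-8.9584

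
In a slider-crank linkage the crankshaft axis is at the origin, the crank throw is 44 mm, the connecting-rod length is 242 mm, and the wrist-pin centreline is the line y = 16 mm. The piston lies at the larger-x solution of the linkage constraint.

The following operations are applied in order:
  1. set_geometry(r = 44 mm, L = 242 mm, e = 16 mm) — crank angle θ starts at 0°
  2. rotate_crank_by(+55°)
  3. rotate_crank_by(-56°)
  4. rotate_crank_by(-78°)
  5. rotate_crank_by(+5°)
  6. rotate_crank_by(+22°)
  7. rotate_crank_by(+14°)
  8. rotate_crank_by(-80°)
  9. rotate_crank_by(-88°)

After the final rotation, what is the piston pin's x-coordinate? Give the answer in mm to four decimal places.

202.4307

set_geometry: r = 44 mm, L = 242 mm, e = 16 mm; θ ← 0°
rotate_crank_by(+55°): θ ← 0° +55° = 55°
rotate_crank_by(-56°): θ ← 55° -56° = -1°
rotate_crank_by(-78°): θ ← -1° -78° = -79°
rotate_crank_by(+5°): θ ← -79° +5° = -74°
rotate_crank_by(+22°): θ ← -74° +22° = -52°
rotate_crank_by(+14°): θ ← -52° +14° = -38°
rotate_crank_by(-80°): θ ← -38° -80° = -118°
rotate_crank_by(-88°): θ ← -118° -88° = -206°
crank pin P = (r cos θ, r sin θ) = (-39.546938, 19.288330)
h = r sin θ − e = 19.288330 − 16 = 3.288330
x = r cos θ + √(L² − h²) = -39.546938 + √(58564.0 − 10.8131) = -39.546938 + 241.977658 = 202.430720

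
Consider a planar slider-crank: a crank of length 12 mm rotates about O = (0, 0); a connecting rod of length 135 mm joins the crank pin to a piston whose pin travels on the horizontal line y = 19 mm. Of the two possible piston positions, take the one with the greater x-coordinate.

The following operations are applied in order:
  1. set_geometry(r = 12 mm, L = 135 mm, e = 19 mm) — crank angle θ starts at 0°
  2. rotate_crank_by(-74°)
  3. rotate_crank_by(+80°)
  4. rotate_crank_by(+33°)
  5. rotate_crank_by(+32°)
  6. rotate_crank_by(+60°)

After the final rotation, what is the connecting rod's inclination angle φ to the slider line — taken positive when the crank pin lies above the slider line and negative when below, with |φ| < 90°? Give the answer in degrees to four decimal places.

set_geometry: r = 12 mm, L = 135 mm, e = 19 mm; θ ← 0°
rotate_crank_by(-74°): θ ← 0° -74° = -74°
rotate_crank_by(+80°): θ ← -74° +80° = 6°
rotate_crank_by(+33°): θ ← 6° +33° = 39°
rotate_crank_by(+32°): θ ← 39° +32° = 71°
rotate_crank_by(+60°): θ ← 71° +60° = 131°
crank pin P = (r cos θ, r sin θ) = (-7.872708, 9.056515)
h = r sin θ − e = 9.056515 − 19 = -9.943485
sin φ = h / L = -9.943485 / 135 = -0.07365544
φ = arcsin(-0.07365544) = -4.223971°

-4.2240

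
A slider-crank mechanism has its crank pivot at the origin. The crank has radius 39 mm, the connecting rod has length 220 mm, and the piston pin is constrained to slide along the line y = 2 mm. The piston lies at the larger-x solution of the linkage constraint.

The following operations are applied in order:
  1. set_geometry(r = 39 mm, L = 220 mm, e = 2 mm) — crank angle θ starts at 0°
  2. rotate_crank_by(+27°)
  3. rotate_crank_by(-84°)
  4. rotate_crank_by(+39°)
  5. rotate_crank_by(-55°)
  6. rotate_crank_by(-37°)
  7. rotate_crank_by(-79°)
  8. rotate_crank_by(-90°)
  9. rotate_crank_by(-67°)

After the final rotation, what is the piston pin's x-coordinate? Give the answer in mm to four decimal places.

257.7159

set_geometry: r = 39 mm, L = 220 mm, e = 2 mm; θ ← 0°
rotate_crank_by(+27°): θ ← 0° +27° = 27°
rotate_crank_by(-84°): θ ← 27° -84° = -57°
rotate_crank_by(+39°): θ ← -57° +39° = -18°
rotate_crank_by(-55°): θ ← -18° -55° = -73°
rotate_crank_by(-37°): θ ← -73° -37° = -110°
rotate_crank_by(-79°): θ ← -110° -79° = -189°
rotate_crank_by(-90°): θ ← -189° -90° = -279°
rotate_crank_by(-67°): θ ← -279° -67° = -346°
crank pin P = (r cos θ, r sin θ) = (37.841533, 9.434954)
h = r sin θ − e = 9.434954 − 2 = 7.434954
x = r cos θ + √(L² − h²) = 37.841533 + √(48400.0 − 55.2785) = 37.841533 + 219.874331 = 257.715864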